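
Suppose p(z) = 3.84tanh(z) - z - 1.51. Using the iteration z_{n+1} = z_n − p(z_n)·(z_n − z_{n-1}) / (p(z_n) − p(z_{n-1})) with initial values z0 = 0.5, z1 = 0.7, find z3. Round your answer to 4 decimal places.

0.6277

p(0.5) = -0.235470, p(0.7) = 0.110772
z2 = 0.700000 − 0.110772·(0.700000 − 0.500000) / (0.110772 − (-0.235470)) = 0.700000 − (0.022154)/(0.346242) = 0.636015
p(0.636015) = 0.012756
z3 = 0.636015 − 0.012756·(0.636015 − 0.700000) / (0.012756 − 0.110772) = 0.636015 − (-0.000816)/(-0.098016) = 0.627687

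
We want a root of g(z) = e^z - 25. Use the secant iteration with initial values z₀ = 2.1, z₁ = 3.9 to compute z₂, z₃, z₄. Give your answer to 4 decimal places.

2.8348, 3.0971, 3.2443

g(2.1) = -16.833830, g(3.9) = 24.402449
z₂ = 3.900000 − 24.402449·(3.900000 − 2.100000) / (24.402449 − (-16.833830)) = 3.900000 − (43.924408)/(41.236279) = 2.834812
g(2.834812) = -7.972809
z₃ = 2.834812 − (-7.972809)·(2.834812 − 3.900000) / (-7.972809 − 24.402449) = 2.834812 − (8.492544)/(-32.375258) = 3.097127
g(3.097127) = -2.865723
z₄ = 3.097127 − (-2.865723)·(3.097127 − 2.834812) / (-2.865723 − (-7.972809)) = 3.097127 − (-0.751725)/(5.107086) = 3.244320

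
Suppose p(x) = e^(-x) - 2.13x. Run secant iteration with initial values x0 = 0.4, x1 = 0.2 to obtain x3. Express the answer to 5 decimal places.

p(0.4) = -0.1816800, p(0.2) = 0.3927308
x2 = 0.2000000 − 0.3927308·(0.2000000 − 0.4000000) / (0.3927308 − (-0.1816800)) = 0.2000000 − (-0.0785462)/(0.5744107) = 0.3367421
p(0.3367421) = -0.0031678
x3 = 0.3367421 − (-0.0031678)·(0.3367421 − 0.2000000) / (-0.0031678 − 0.3927308) = 0.3367421 − (-0.0004332)/(-0.3958986) = 0.3356480

0.33565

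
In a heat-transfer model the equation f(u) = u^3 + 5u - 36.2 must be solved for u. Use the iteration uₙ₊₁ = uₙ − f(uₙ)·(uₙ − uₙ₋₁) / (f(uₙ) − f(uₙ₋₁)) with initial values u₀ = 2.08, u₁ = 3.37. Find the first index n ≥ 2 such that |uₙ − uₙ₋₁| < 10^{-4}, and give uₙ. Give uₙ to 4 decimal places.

f(2.08) = -16.801088, f(3.37) = 18.922753
u₂ = 3.370000 − 18.922753·(1.290000)/(35.723841) = 2.686693;  |Δ| = 0.683307
f(2.686693) = -3.373128
u₃ = 2.686693 − (-3.373128)·(-0.683307)/(-22.295881) = 2.790070;  |Δ| = 0.103377
f(2.790070) = -0.530376
u₄ = 2.790070 − (-0.530376)·(0.103377)/(2.842752) = 2.809357;  |Δ| = 0.019287
f(2.809357) = 0.019604
u₅ = 2.809357 − 0.019604·(0.019287)/(0.549980) = 2.808670;  |Δ| = 0.000687
f(2.808670) = -0.000108
u₆ = 2.808670 − (-0.000108)·(-0.000687)/(-0.019711) = 2.808673;  |Δ| = 0.000004
|u₆ − u₅| = 0.000004 < 10^{-4}

n = 6, uₙ = 2.8087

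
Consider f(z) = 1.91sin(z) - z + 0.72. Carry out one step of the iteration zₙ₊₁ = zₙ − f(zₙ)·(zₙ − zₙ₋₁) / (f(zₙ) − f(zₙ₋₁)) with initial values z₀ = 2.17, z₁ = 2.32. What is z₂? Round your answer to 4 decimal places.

2.2281

f(2.17) = 0.127249, f(2.32) = -0.201438
z₂ = 2.320000 − (-0.201438)·(2.320000 − 2.170000) / (-0.201438 − 0.127249) = 2.320000 − (-0.030216)/(-0.328687) = 2.228072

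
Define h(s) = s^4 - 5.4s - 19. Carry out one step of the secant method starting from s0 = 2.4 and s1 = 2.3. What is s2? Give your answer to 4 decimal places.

h(2.4) = 1.217600, h(2.3) = -3.435900
s2 = 2.300000 − (-3.435900)·(2.300000 − 2.400000) / (-3.435900 − 1.217600) = 2.300000 − (0.343590)/(-4.653500) = 2.373835

2.3738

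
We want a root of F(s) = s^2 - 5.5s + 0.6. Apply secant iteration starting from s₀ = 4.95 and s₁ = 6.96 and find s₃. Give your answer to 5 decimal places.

F(4.95) = -2.1225000, F(6.96) = 10.7616000
s₂ = 6.9600000 − 10.7616000·(6.9600000 − 4.9500000) / (10.7616000 − (-2.1225000)) = 6.9600000 − (21.6308160)/(12.8841000) = 5.2811232
F(5.2811232) = -0.5559151
s₃ = 5.2811232 − (-0.5559151)·(5.2811232 − 6.9600000) / (-0.5559151 − 10.7616000) = 5.2811232 − (0.9333130)/(-11.3175151) = 5.3635895

5.36359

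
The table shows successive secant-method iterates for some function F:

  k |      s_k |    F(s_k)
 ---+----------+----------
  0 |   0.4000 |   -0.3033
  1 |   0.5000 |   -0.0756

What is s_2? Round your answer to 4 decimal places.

0.5332

s_2 = 0.5000 − (-0.0756)·(0.5000 − 0.4000) / (-0.0756 − (-0.3033))
   = 0.5000 − (-0.007560)/(0.227700) = 0.533202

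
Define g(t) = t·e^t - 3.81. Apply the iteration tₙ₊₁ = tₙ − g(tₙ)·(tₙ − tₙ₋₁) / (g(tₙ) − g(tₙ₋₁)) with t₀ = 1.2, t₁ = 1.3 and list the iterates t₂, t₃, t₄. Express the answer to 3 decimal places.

g(1.2) = 0.17414, g(1.3) = 0.96009
t₂ = 1.30000 − 0.96009·(1.30000 − 1.20000) / (0.96009 − 0.17414) = 1.30000 − (0.09601)/(0.78595) = 1.17784
g(1.17784) = 0.01488
t₃ = 1.17784 − 0.01488·(1.17784 − 1.30000) / (0.01488 − 0.96009) = 1.17784 − (-0.00182)/(-0.94520) = 1.17592
g(1.17592) = 0.00130
t₄ = 1.17592 − 0.00130·(1.17592 − 1.17784) / (0.00130 − 0.01488) = 1.17592 − (0.00000)/(-0.01359) = 1.17574

1.178, 1.176, 1.176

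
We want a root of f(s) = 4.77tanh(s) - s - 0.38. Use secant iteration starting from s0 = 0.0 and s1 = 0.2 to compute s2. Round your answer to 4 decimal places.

0.1025

f(0.0) = -0.380000, f(0.2) = 0.361480
s2 = 0.200000 − 0.361480·(0.200000 − 0.000000) / (0.361480 − (-0.380000)) = 0.200000 − (0.072296)/(0.741480) = 0.102498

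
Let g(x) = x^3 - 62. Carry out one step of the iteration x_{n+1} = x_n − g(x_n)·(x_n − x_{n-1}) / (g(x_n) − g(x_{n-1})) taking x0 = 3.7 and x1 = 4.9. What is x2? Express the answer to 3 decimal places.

g(3.7) = -11.34700, g(4.9) = 55.64900
x2 = 4.90000 − 55.64900·(4.90000 − 3.70000) / (55.64900 − (-11.34700)) = 4.90000 − (66.77880)/(66.99600) = 3.90324

3.903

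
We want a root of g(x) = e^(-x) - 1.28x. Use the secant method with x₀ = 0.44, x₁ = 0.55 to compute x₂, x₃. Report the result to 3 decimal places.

0.483, 0.482

g(0.44) = 0.08084, g(0.55) = -0.12705
x₂ = 0.55000 − (-0.12705)·(0.55000 − 0.44000) / (-0.12705 − 0.08084) = 0.55000 − (-0.01398)/(-0.20789) = 0.48277
g(0.48277) = -0.00088
x₃ = 0.48277 − (-0.00088)·(0.48277 − 0.55000) / (-0.00088 − (-0.12705)) = 0.48277 − (0.00006)/(0.12617) = 0.48230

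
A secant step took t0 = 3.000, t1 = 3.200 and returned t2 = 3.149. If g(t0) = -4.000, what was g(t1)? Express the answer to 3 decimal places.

The secant line through (3.000, -4.000) and (3.200, g(t1)) crosses zero at t2 = 3.149.
So (3.000, -4.000), (3.200, g(t1)), (3.149, 0) are collinear:
g(t1) = -4.000 · (3.200 − 3.149) / (3.000 − 3.149) = -4.000 · (0.05100)/(-0.14900) = 1.36913

1.369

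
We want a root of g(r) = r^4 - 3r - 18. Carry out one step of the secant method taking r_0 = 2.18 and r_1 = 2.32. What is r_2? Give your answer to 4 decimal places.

2.2259

g(2.18) = -1.954694, g(2.32) = 4.010230
r_2 = 2.320000 − 4.010230·(2.320000 − 2.180000) / (4.010230 − (-1.954694)) = 2.320000 − (0.561432)/(5.964924) = 2.225878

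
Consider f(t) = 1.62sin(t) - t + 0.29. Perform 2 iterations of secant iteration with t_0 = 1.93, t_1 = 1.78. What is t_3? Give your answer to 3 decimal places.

f(1.93) = -0.12339, f(1.78) = 0.09468
t_2 = 1.78000 − 0.09468·(1.78000 − 1.93000) / (0.09468 − (-0.12339)) = 1.78000 − (-0.01420)/(0.21807) = 1.84512
f(1.84512) = 0.00430
t_3 = 1.84512 − 0.00430·(1.84512 − 1.78000) / (0.00430 − 0.09468) = 1.84512 − (0.00028)/(-0.09038) = 1.84822

1.848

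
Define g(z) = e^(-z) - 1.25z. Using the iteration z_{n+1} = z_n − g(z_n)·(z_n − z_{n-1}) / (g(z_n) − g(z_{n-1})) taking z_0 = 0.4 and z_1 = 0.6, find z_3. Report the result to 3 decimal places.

0.490

g(0.4) = 0.17032, g(0.6) = -0.20119
z_2 = 0.60000 − (-0.20119)·(0.60000 − 0.40000) / (-0.20119 − 0.17032) = 0.60000 − (-0.04024)/(-0.37151) = 0.49169
g(0.49169) = -0.00302
z_3 = 0.49169 − (-0.00302)·(0.49169 − 0.60000) / (-0.00302 − (-0.20119)) = 0.49169 − (0.00033)/(0.19817) = 0.49004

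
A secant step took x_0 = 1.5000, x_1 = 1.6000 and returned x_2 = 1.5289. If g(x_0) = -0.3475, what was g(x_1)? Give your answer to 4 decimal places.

0.8549

The secant line through (1.5000, -0.3475) and (1.6000, g(x_1)) crosses zero at x_2 = 1.5289.
So (1.5000, -0.3475), (1.6000, g(x_1)), (1.5289, 0) are collinear:
g(x_1) = -0.3475 · (1.6000 − 1.5289) / (1.5000 − 1.5289) = -0.3475 · (0.071100)/(-0.028900) = 0.854922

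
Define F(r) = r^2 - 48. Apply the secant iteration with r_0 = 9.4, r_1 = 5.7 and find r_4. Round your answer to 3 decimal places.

6.928

F(9.4) = 40.36000, F(5.7) = -15.51000
r_2 = 5.70000 − (-15.51000)·(5.70000 − 9.40000) / (-15.51000 − 40.36000) = 5.70000 − (57.38700)/(-55.87000) = 6.72715
F(6.72715) = -2.74542
r_3 = 6.72715 − (-2.74542)·(6.72715 − 5.70000) / (-2.74542 − (-15.51000)) = 6.72715 − (-2.81997)/(12.76458) = 6.94807
F(6.94807) = 0.27573
r_4 = 6.94807 − 0.27573·(6.94807 − 6.72715) / (0.27573 − (-2.74542)) = 6.94807 − (0.06091)/(3.02115) = 6.92791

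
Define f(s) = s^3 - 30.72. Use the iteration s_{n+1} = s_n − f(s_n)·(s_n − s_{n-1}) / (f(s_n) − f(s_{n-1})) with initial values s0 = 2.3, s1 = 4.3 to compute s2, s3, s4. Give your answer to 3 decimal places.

f(2.3) = -18.55300, f(4.3) = 48.78700
s2 = 4.30000 − 48.78700·(4.30000 − 2.30000) / (48.78700 − (-18.55300)) = 4.30000 − (97.57400)/(67.34000) = 2.85102
f(2.85102) = -7.54590
s3 = 2.85102 − (-7.54590)·(2.85102 − 4.30000) / (-7.54590 − 48.78700) = 2.85102 − (10.93382)/(-56.33290) = 3.04512
f(3.04512) = -2.48341
s4 = 3.04512 − (-2.48341)·(3.04512 − 2.85102) / (-2.48341 − (-7.54590)) = 3.04512 − (-0.48201)/(5.06249) = 3.14033

2.851, 3.045, 3.140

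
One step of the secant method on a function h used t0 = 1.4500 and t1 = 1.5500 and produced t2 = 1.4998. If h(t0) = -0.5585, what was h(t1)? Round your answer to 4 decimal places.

The secant line through (1.4500, -0.5585) and (1.5500, h(t1)) crosses zero at t2 = 1.4998.
So (1.4500, -0.5585), (1.5500, h(t1)), (1.4998, 0) are collinear:
h(t1) = -0.5585 · (1.5500 − 1.4998) / (1.4500 − 1.4998) = -0.5585 · (0.050200)/(-0.049800) = 0.562986

0.5630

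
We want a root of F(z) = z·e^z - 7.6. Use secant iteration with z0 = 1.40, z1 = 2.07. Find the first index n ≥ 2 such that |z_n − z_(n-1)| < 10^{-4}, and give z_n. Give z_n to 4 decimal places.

n = 6, z_n = 1.5743

F(1.40) = -1.922720, F(2.07) = 8.804384
z2 = 2.070000 − 8.804384·(0.670000)/(10.727104) = 1.520090;  |Δ| = 0.549910
F(1.520090) = -0.649176
z3 = 1.520090 − (-0.649176)·(-0.549910)/(-9.453560) = 1.557853;  |Δ| = 0.037762
F(1.557853) = -0.202359
z4 = 1.557853 − (-0.202359)·(0.037762)/(0.446816) = 1.574955;  |Δ| = 0.017102
F(1.574955) = 0.007857
z5 = 1.574955 − 0.007857·(0.017102)/(0.210217) = 1.574316;  |Δ| = 0.000639
F(1.574316) = -0.000090
z6 = 1.574316 − (-0.000090)·(-0.000639)/(-0.007948) = 1.574323;  |Δ| = 0.000007
|z6 − z5| = 0.000007 < 10^{-4}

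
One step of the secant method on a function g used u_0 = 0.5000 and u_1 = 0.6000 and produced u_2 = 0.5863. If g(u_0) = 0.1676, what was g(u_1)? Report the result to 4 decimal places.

The secant line through (0.5000, 0.1676) and (0.6000, g(u_1)) crosses zero at u_2 = 0.5863.
So (0.5000, 0.1676), (0.6000, g(u_1)), (0.5863, 0) are collinear:
g(u_1) = 0.1676 · (0.6000 − 0.5863) / (0.5000 − 0.5863) = 0.1676 · (0.013700)/(-0.086300) = -0.026606

-0.0266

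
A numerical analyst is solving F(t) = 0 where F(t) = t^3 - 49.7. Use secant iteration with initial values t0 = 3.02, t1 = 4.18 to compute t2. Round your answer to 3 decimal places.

F(3.02) = -22.15639, F(4.18) = 23.33463
t2 = 4.18000 − 23.33463·(4.18000 − 3.02000) / (23.33463 − (-22.15639)) = 4.18000 − (27.06817)/(45.49102) = 3.58498

3.585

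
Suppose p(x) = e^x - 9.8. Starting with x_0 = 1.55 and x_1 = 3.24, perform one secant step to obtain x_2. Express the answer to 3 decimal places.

1.963

p(1.55) = -5.08853, p(3.24) = 15.73372
x_2 = 3.24000 − 15.73372·(3.24000 − 1.55000) / (15.73372 − (-5.08853)) = 3.24000 − (26.58999)/(20.82225) = 1.96300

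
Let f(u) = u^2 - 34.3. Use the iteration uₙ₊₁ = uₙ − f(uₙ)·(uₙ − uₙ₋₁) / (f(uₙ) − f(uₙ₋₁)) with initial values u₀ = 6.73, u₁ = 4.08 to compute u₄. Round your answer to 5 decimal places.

5.85630

f(6.73) = 10.9929000, f(4.08) = -17.6536000
u₂ = 4.0800000 − (-17.6536000)·(4.0800000 − 6.7300000) / (-17.6536000 − 10.9929000) = 4.0800000 − (46.7820400)/(-28.6465000) = 5.7130805
f(5.7130805) = -1.6607114
u₃ = 5.7130805 − (-1.6607114)·(5.7130805 − 4.0800000) / (-1.6607114 − (-17.6536000)) = 5.7130805 − (-2.7120754)/(15.9928886) = 5.8826606
f(5.8826606) = 0.3056953
u₄ = 5.8826606 − 0.3056953·(5.8826606 − 5.7130805) / (0.3056953 − (-1.6607114)) = 5.8826606 − (0.0518398)/(1.9664067) = 5.8562978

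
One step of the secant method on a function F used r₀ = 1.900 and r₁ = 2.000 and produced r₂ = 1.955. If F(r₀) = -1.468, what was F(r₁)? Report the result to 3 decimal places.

The secant line through (1.900, -1.468) and (2.000, F(r₁)) crosses zero at r₂ = 1.955.
So (1.900, -1.468), (2.000, F(r₁)), (1.955, 0) are collinear:
F(r₁) = -1.468 · (2.000 − 1.955) / (1.900 − 1.955) = -1.468 · (0.04500)/(-0.05500) = 1.20109

1.201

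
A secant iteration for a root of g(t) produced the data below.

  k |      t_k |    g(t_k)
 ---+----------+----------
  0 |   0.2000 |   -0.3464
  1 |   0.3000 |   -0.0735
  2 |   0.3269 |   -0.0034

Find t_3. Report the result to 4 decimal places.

0.3282

t_3 = 0.3269 − (-0.0034)·(0.3269 − 0.3000) / (-0.0034 − (-0.0735))
   = 0.3269 − (-0.000091)/(0.070100) = 0.328205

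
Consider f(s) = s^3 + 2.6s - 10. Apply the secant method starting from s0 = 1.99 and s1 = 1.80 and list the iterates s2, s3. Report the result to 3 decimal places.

f(1.99) = 3.05460, f(1.80) = 0.51200
s2 = 1.80000 − 0.51200·(1.80000 − 1.99000) / (0.51200 − 3.05460) = 1.80000 − (-0.09728)/(-2.54260) = 1.76174
f(1.76174) = 0.04848
s3 = 1.76174 − 0.04848·(1.76174 − 1.80000) / (0.04848 − 0.51200) = 1.76174 − (-0.00186)/(-0.46352) = 1.75774

1.762, 1.758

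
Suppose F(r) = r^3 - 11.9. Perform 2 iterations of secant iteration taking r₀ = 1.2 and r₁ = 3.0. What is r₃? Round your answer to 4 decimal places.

2.1828

F(1.2) = -10.172000, F(3.0) = 15.100000
r₂ = 3.000000 − 15.100000·(3.000000 − 1.200000) / (15.100000 − (-10.172000)) = 3.000000 − (27.180000)/(25.272000) = 1.924501
F(1.924501) = -4.772213
r₃ = 1.924501 − (-4.772213)·(1.924501 − 3.000000) / (-4.772213 − 15.100000) = 1.924501 − (5.132508)/(-19.872213) = 2.182777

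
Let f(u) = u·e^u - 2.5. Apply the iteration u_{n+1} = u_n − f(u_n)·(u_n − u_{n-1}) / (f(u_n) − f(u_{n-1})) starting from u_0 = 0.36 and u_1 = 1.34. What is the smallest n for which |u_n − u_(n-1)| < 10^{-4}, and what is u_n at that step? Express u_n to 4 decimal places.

n = 7, u_n = 0.9586

f(0.36) = -1.984001, f(1.34) = 2.617518
u_2 = 1.340000 − 2.617518·(0.980000)/(4.601520) = 0.782539;  |Δ| = 0.557461
f(0.782539) = -0.788573
u_3 = 0.782539 − (-0.788573)·(-0.557461)/(-3.406092) = 0.911602;  |Δ| = 0.129063
f(0.911602) = -0.231658
u_4 = 0.911602 − (-0.231658)·(0.129063)/(0.556915) = 0.965287;  |Δ| = 0.053686
f(0.965287) = 0.034402
u_5 = 0.965287 − 0.034402·(0.053686)/(0.266060) = 0.958346;  |Δ| = 0.006942
f(0.958346) = -0.001230
u_6 = 0.958346 − (-0.001230)·(-0.006942)/(-0.035631) = 0.958585;  |Δ| = 0.000240
f(0.958585) = -0.000006
u_7 = 0.958585 − (-0.000006)·(0.000240)/(0.001223) = 0.958586;  |Δ| = 0.000001
|u_7 − u_6| = 0.000001 < 10^{-4}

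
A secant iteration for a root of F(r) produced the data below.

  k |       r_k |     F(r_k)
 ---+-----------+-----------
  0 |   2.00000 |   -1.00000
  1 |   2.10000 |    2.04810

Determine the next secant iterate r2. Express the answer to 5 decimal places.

2.03281

r2 = 2.10000 − 2.04810·(2.10000 − 2.00000) / (2.04810 − (-1.00000))
   = 2.10000 − (0.2048100)/(3.0481000) = 2.0328073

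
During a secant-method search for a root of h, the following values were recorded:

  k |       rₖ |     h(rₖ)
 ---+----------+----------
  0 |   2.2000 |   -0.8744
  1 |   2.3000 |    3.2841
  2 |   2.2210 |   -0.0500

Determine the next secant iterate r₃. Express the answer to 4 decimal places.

2.2222

r₃ = 2.2210 − (-0.0500)·(2.2210 − 2.3000) / (-0.0500 − 3.2841)
   = 2.2210 − (0.003950)/(-3.334100) = 2.222185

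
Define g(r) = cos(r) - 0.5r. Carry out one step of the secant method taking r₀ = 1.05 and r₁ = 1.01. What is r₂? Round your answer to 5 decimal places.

g(1.05) = -0.0274290, g(1.01) = 0.0268607
r₂ = 1.0100000 − 0.0268607·(1.0100000 − 1.0500000) / (0.0268607 − (-0.0274290)) = 1.0100000 − (-0.0010744)/(0.0542897) = 1.0297907

1.02979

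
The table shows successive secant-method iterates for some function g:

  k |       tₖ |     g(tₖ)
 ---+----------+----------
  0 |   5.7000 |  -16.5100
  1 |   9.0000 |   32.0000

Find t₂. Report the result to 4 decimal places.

t₂ = 9.0000 − 32.0000·(9.0000 − 5.7000) / (32.0000 − (-16.5100))
   = 9.0000 − (105.600000)/(48.510000) = 6.823129

6.8231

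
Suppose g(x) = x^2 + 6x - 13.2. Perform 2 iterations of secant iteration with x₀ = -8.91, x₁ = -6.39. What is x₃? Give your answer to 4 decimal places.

g(-8.91) = 12.728100, g(-6.39) = -10.707900
x₂ = -6.390000 − (-10.707900)·(-6.390000 − (-8.910000)) / (-10.707900 − 12.728100) = -6.390000 − (-26.983908)/(-23.436000) = -7.541387
g(-7.541387) = -1.575803
x₃ = -7.541387 − (-1.575803)·(-7.541387 − (-6.390000)) / (-1.575803 − (-10.707900)) = -7.541387 − (1.814360)/(9.132097) = -7.740066

-7.7401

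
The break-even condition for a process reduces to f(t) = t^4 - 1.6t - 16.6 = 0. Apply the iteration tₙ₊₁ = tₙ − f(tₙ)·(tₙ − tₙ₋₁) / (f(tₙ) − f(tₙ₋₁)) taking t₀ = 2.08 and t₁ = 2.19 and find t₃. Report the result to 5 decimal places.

f(2.08) = -1.2102630, f(2.19) = 2.8985752
t₂ = 2.1900000 − 2.8985752·(2.1900000 − 2.0800000) / (2.8985752 − (-1.2102630)) = 2.1900000 − (0.3188433)/(4.1088382) = 2.1124006
f(2.1124006) = -0.0682872
t₃ = 2.1124006 − (-0.0682872)·(2.1124006 − 2.1900000) / (-0.0682872 − 2.8985752) = 2.1124006 − (0.0052990)/(-2.9668625) = 2.1141867

2.11419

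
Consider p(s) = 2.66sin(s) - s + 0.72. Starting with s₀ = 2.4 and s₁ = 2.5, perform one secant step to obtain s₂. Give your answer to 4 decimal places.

2.4383

p(2.4) = 0.116732, p(2.5) = -0.188064
s₂ = 2.500000 − (-0.188064)·(2.500000 − 2.400000) / (-0.188064 − 0.116732) = 2.500000 − (-0.018806)/(-0.304796) = 2.438298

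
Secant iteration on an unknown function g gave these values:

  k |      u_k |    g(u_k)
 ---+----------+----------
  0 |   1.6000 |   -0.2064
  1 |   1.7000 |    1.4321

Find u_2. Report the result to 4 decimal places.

1.6126

u_2 = 1.7000 − 1.4321·(1.7000 − 1.6000) / (1.4321 − (-0.2064))
   = 1.7000 − (0.143210)/(1.638500) = 1.612597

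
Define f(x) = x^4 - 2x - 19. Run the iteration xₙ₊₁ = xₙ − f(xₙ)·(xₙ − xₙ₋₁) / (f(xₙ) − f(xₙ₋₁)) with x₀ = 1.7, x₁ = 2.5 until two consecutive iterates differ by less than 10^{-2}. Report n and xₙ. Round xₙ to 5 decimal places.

f(1.7) = -14.0479000, f(2.5) = 15.0625000
x₂ = 2.5000000 − 15.0625000·(0.8000000)/(29.1104000) = 2.0860586;  |Δ| = 0.4139414
f(2.0860586) = -4.2353426
x₃ = 2.0860586 − (-4.2353426)·(-0.4139414)/(-19.2978426) = 2.1769073;  |Δ| = 0.0908487
f(2.1769073) = -0.8964015
x₄ = 2.1769073 − (-0.8964015)·(0.0908487)/(3.3389411) = 2.2012973;  |Δ| = 0.0243900
f(2.2012973) = 0.0783096
x₅ = 2.2012973 − 0.0783096·(0.0243900)/(0.9747112) = 2.1993378;  |Δ| = 0.0019595
|x₅ − x₄| = 0.0019595 < 10^{-2}

n = 5, xₙ = 2.19934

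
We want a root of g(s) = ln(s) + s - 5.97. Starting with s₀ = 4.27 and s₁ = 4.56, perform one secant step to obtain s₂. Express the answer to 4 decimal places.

4.4725

g(4.27) = -0.248386, g(4.56) = 0.107323
s₂ = 4.560000 − 0.107323·(4.560000 − 4.270000) / (0.107323 − (-0.248386)) = 4.560000 − (0.031124)/(0.355709) = 4.472503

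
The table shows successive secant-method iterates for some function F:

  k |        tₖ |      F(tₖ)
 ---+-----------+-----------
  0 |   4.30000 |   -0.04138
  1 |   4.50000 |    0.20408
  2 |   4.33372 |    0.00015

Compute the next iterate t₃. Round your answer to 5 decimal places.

4.33360

t₃ = 4.33372 − 0.00015·(4.33372 − 4.50000) / (0.00015 − 0.20408)
   = 4.33372 − (-0.0000249)/(-0.2039300) = 4.3335977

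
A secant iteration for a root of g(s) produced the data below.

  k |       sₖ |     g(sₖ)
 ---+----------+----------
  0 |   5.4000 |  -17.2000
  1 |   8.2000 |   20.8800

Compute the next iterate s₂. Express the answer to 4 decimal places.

6.6647

s₂ = 8.2000 − 20.8800·(8.2000 − 5.4000) / (20.8800 − (-17.2000))
   = 8.2000 − (58.464000)/(38.080000) = 6.664706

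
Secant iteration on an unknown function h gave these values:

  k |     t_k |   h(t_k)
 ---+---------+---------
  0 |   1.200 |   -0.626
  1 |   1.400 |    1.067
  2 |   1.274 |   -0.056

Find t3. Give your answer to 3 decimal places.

t3 = 1.274 − (-0.056)·(1.274 − 1.400) / (-0.056 − 1.067)
   = 1.274 − (0.00706)/(-1.12300) = 1.28028

1.280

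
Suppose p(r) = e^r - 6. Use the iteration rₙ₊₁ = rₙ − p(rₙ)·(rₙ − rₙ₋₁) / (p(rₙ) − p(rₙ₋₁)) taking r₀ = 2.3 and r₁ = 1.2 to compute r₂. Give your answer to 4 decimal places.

1.6430

p(2.3) = 3.974182, p(1.2) = -2.679883
r₂ = 1.200000 − (-2.679883)·(1.200000 − 2.300000) / (-2.679883 − 3.974182) = 1.200000 − (2.947871)/(-6.654066) = 1.643018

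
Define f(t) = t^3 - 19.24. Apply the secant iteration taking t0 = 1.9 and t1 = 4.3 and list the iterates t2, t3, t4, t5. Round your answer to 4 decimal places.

2.3090, 2.5143, 2.7059, 2.6779

f(1.9) = -12.381000, f(4.3) = 60.267000
t2 = 4.300000 − 60.267000·(4.300000 − 1.900000) / (60.267000 − (-12.381000)) = 4.300000 − (144.640800)/(72.648000) = 2.309019
f(2.309019) = -6.929309
t3 = 2.309019 − (-6.929309)·(2.309019 − 4.300000) / (-6.929309 − 60.267000) = 2.309019 − (13.796124)/(-67.196309) = 2.514330
f(2.514330) = -3.344778
t4 = 2.514330 − (-3.344778)·(2.514330 − 2.309019) / (-3.344778 − (-6.929309)) = 2.514330 − (-0.686719)/(3.584532) = 2.705908
f(2.705908) = 0.572490
t5 = 2.705908 − 0.572490·(2.705908 − 2.514330) / (0.572490 − (-3.344778)) = 2.705908 − (0.109677)/(3.917267) = 2.677910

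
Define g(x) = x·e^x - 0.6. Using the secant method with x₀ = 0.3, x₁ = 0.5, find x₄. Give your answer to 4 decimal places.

0.4016

g(0.3) = -0.195042, g(0.5) = 0.224361
x₂ = 0.500000 − 0.224361·(0.500000 − 0.300000) / (0.224361 − (-0.195042)) = 0.500000 − (0.044872)/(0.419403) = 0.393010
g(0.393010) = -0.017783
x₃ = 0.393010 − (-0.017783)·(0.393010 − 0.500000) / (-0.017783 − 0.224361) = 0.393010 − (0.001903)/(-0.242144) = 0.400867
g(0.400867) = -0.001458
x₄ = 0.400867 − (-0.001458)·(0.400867 − 0.393010) / (-0.001458 − (-0.017783)) = 0.400867 − (-0.000011)/(0.016325) = 0.401569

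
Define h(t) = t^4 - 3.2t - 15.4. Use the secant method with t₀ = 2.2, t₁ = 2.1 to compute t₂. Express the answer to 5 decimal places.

2.17305

h(2.2) = 0.9856000, h(2.1) = -2.6719000
t₂ = 2.1000000 − (-2.6719000)·(2.1000000 − 2.2000000) / (-2.6719000 − 0.9856000) = 2.1000000 − (0.2671900)/(-3.6575000) = 2.1730526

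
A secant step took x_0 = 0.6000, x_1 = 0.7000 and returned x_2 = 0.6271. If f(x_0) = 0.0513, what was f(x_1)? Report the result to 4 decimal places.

-0.1380

The secant line through (0.6000, 0.0513) and (0.7000, f(x_1)) crosses zero at x_2 = 0.6271.
So (0.6000, 0.0513), (0.7000, f(x_1)), (0.6271, 0) are collinear:
f(x_1) = 0.0513 · (0.7000 − 0.6271) / (0.6000 − 0.6271) = 0.0513 · (0.072900)/(-0.027100) = -0.137999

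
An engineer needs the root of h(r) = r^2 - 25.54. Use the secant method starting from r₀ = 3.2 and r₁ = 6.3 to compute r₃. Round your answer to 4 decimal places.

5.0264

h(3.2) = -15.300000, h(6.3) = 14.150000
r₂ = 6.300000 − 14.150000·(6.300000 − 3.200000) / (14.150000 − (-15.300000)) = 6.300000 − (43.865000)/(29.450000) = 4.810526
h(4.810526) = -2.398837
r₃ = 4.810526 − (-2.398837)·(4.810526 − 6.300000) / (-2.398837 − 14.150000) = 4.810526 − (3.573004)/(-16.548837) = 5.026433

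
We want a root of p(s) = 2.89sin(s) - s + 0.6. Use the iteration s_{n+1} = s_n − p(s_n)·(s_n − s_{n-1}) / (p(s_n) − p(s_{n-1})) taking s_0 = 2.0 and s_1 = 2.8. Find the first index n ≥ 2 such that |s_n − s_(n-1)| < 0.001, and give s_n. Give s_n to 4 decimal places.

p(2.0) = 1.227870, p(2.8) = -1.231884
s_2 = 2.800000 − (-1.231884)·(0.800000)/(-2.459754) = 2.399347;  |Δ| = 0.400653
p(2.399347) = 0.154132
s_3 = 2.399347 − 0.154132·(-0.400653)/(1.386017) = 2.443902;  |Δ| = 0.044555
p(2.443902) = 0.012778
s_4 = 2.443902 − 0.012778·(0.044555)/(-0.141354) = 2.447929;  |Δ| = 0.004028
p(2.447929) = -0.000185
s_5 = 2.447929 − (-0.000185)·(0.004028)/(-0.012963) = 2.447872;  |Δ| = 0.000057
|s_5 − s_4| = 0.000057 < 0.001

n = 5, s_n = 2.4479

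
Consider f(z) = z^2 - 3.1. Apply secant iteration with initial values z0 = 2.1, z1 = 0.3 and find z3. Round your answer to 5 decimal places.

1.92337

f(2.1) = 1.3100000, f(0.3) = -3.0100000
z2 = 0.3000000 − (-3.0100000)·(0.3000000 − 2.1000000) / (-3.0100000 − 1.3100000) = 0.3000000 − (5.4180000)/(-4.3200000) = 1.5541667
f(1.5541667) = -0.6845660
z3 = 1.5541667 − (-0.6845660)·(1.5541667 − 0.3000000) / (-0.6845660 − (-3.0100000)) = 1.5541667 − (-0.8585598)/(2.3254340) = 1.9233708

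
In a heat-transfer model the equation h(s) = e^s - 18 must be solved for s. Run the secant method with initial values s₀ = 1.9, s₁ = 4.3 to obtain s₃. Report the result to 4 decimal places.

2.5550

h(1.9) = -11.314106, h(4.3) = 55.699794
s₂ = 4.300000 − 55.699794·(4.300000 − 1.900000) / (55.699794 − (-11.314106)) = 4.300000 − (133.679505)/(67.013899) = 2.305197
h(2.305197) = -7.973843
s₃ = 2.305197 − (-7.973843)·(2.305197 − 4.300000) / (-7.973843 − 55.699794) = 2.305197 − (15.906244)/(-63.673637) = 2.555006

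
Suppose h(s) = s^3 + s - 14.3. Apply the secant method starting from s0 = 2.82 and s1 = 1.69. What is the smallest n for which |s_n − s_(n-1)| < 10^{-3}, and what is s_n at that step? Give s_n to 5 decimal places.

n = 6, s_n = 2.29006

h(2.82) = 10.9457680, h(1.69) = -7.7831910
s2 = 1.6900000 − (-7.7831910)·(-1.1300000)/(-18.7289590) = 2.1595939;  |Δ| = 0.4695939
h(2.1595939) = -2.0683924
s3 = 2.1595939 − (-2.0683924)·(0.4695939)/(5.7147986) = 2.3295570;  |Δ| = 0.1699630
h(2.3295570) = 0.6716802
s4 = 2.3295570 − 0.6716802·(0.1699630)/(2.7400726) = 2.2878936;  |Δ| = 0.0416634
h(2.2878936) = -0.0362260
s5 = 2.2878936 − (-0.0362260)·(-0.0416634)/(-0.7079062) = 2.2900256;  |Δ| = 0.0021321
h(2.2900256) = -0.0005822
s6 = 2.2900256 − (-0.0005822)·(0.0021321)/(0.0356438) = 2.2900605;  |Δ| = 0.0000348
|s6 − s5| = 0.0000348 < 10^{-3}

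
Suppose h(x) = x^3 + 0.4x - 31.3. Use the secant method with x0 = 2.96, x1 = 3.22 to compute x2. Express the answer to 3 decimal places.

h(2.96) = -4.18166, h(3.22) = 3.37425
x2 = 3.22000 − 3.37425·(3.22000 − 2.96000) / (3.37425 − (-4.18166)) = 3.22000 − (0.87730)/(7.55591) = 3.10389

3.104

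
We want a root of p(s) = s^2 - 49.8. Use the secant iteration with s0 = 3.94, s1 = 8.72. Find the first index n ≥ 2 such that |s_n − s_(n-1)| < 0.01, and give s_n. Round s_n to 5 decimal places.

p(3.94) = -34.2764000, p(8.72) = 26.2384000
s2 = 8.7200000 − 26.2384000·(4.7800000)/(60.5148000) = 6.6474566;  |Δ| = 2.0725434
p(6.6474566) = -5.6113213
s3 = 6.6474566 − (-5.6113213)·(-2.0725434)/(-31.8497213) = 7.0125997;  |Δ| = 0.3651431
p(7.0125997) = -0.6234455
s4 = 7.0125997 − (-0.6234455)·(0.3651431)/(4.9878758) = 7.0582397;  |Δ| = 0.0456400
p(7.0582397) = 0.0187482
s5 = 7.0582397 − 0.0187482·(0.0456400)/(0.6421937) = 7.0569073;  |Δ| = 0.0013324
|s5 − s4| = 0.0013324 < 0.01

n = 5, s_n = 7.05691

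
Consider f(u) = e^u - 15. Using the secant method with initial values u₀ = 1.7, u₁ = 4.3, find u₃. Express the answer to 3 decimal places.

f(1.7) = -9.52605, f(4.3) = 58.69979
u₂ = 4.30000 − 58.69979·(4.30000 − 1.70000) / (58.69979 − (-9.52605)) = 4.30000 − (152.61946)/(68.22585) = 2.06303
f(2.06303) = -7.13025
u₃ = 2.06303 − (-7.13025)·(2.06303 − 4.30000) / (-7.13025 − 58.69979) = 2.06303 − (15.95020)/(-65.83005) = 2.30532

2.305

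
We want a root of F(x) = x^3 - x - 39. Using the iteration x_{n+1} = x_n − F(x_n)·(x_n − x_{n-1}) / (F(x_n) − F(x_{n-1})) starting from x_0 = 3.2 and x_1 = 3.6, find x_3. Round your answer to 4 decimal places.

3.4892

F(3.2) = -9.432000, F(3.6) = 4.056000
x_2 = 3.600000 − 4.056000·(3.600000 − 3.200000) / (4.056000 − (-9.432000)) = 3.600000 − (1.622400)/(13.488000) = 3.479715
F(3.479715) = -0.345866
x_3 = 3.479715 − (-0.345866)·(3.479715 − 3.600000) / (-0.345866 − 4.056000) = 3.479715 − (0.041602)/(-4.401866) = 3.489166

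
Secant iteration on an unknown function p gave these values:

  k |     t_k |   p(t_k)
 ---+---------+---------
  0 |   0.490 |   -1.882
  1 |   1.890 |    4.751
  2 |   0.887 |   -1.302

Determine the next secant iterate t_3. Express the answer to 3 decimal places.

t_3 = 0.887 − (-1.302)·(0.887 − 1.890) / (-1.302 − 4.751)
   = 0.887 − (1.30591)/(-6.05300) = 1.10275

1.103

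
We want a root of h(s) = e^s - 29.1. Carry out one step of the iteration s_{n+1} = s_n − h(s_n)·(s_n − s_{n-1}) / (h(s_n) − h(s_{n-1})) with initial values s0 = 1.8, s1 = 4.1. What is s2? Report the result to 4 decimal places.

2.7765

h(1.8) = -23.050353, h(4.1) = 31.240288
s2 = 4.100000 − 31.240288·(4.100000 − 1.800000) / (31.240288 − (-23.050353)) = 4.100000 − (71.852661)/(54.290640) = 2.776518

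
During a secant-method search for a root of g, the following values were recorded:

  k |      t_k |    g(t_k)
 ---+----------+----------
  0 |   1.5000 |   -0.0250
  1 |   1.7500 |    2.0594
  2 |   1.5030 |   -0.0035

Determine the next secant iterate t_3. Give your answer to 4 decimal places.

t_3 = 1.5030 − (-0.0035)·(1.5030 − 1.7500) / (-0.0035 − 2.0594)
   = 1.5030 − (0.000865)/(-2.062900) = 1.503419

1.5034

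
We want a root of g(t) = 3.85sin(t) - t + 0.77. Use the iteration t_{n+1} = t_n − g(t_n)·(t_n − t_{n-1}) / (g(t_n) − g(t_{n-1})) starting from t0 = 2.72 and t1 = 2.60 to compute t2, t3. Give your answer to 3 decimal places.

2.635, 2.636

g(2.72) = -0.37453, g(2.60) = 0.15468
t2 = 2.60000 − 0.15468·(2.60000 − 2.72000) / (0.15468 − (-0.37453)) = 2.60000 − (-0.01856)/(0.52921) = 2.63507
g(2.63507) = 0.00270
t3 = 2.63507 − 0.00270·(2.63507 − 2.60000) / (0.00270 − 0.15468) = 2.63507 − (0.00009)/(-0.15198) = 2.63570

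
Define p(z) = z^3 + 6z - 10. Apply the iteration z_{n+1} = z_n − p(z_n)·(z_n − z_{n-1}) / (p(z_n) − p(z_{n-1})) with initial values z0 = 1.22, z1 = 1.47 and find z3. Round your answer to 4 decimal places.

1.3000

p(1.22) = -0.864152, p(1.47) = 1.996523
z2 = 1.470000 − 1.996523·(1.470000 − 1.220000) / (1.996523 − (-0.864152)) = 1.470000 − (0.499131)/(2.860675) = 1.295520
p(1.295520) = -0.052516
z3 = 1.295520 − (-0.052516)·(1.295520 − 1.470000) / (-0.052516 − 1.996523) = 1.295520 − (0.009163)/(-2.049039) = 1.299992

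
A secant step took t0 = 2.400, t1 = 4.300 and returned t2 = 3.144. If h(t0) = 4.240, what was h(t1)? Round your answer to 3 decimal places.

-6.588

The secant line through (2.400, 4.240) and (4.300, h(t1)) crosses zero at t2 = 3.144.
So (2.400, 4.240), (4.300, h(t1)), (3.144, 0) are collinear:
h(t1) = 4.240 · (4.300 − 3.144) / (2.400 − 3.144) = 4.240 · (1.15600)/(-0.74400) = -6.58796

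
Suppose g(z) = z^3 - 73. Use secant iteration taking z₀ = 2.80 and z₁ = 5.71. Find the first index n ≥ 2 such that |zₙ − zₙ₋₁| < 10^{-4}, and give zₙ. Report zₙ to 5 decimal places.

n = 7, zₙ = 4.17934

g(2.80) = -51.0480000, g(5.71) = 113.1694110
z₂ = 5.7100000 − 113.1694110·(2.9100000)/(164.2174110) = 3.7045915;  |Δ| = 2.0054085
g(3.7045915) = -22.1581915
z₃ = 3.7045915 − (-22.1581915)·(-2.0054085)/(-135.3276025) = 4.0329519;  |Δ| = 0.3283604
g(4.0329519) = -7.4052417
z₄ = 4.0329519 − (-7.4052417)·(0.3283604)/(14.7529499) = 4.1977724;  |Δ| = 0.1648205
g(4.1977724) = 0.9701777
z₅ = 4.1977724 − 0.9701777·(0.1648205)/(8.3754193) = 4.1786802;  |Δ| = 0.0190922
g(4.1786802) = -0.0345263
z₆ = 4.1786802 − (-0.0345263)·(-0.0190922)/(-1.0047040) = 4.1793363;  |Δ| = 0.0006561
g(4.1793363) = -0.0001519
z₇ = 4.1793363 − (-0.0001519)·(0.0006561)/(0.0343745) = 4.1793392;  |Δ| = 0.0000029
|z₇ − z₆| = 0.0000029 < 10^{-4}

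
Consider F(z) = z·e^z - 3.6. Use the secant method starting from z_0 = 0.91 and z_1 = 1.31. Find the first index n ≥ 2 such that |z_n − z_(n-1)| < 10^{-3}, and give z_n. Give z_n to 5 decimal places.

n = 5, z_n = 1.14528

F(0.91) = -1.3392665, F(1.31) = 1.2550876
z_2 = 1.3100000 − 1.2550876·(0.4000000)/(2.5943541) = 1.1164894;  |Δ| = 0.1935106
F(1.1164894) = -0.1901146
z_3 = 1.1164894 − (-0.1901146)·(-0.1935106)/(-1.4452022) = 1.1419455;  |Δ| = 0.0254561
F(1.1419455) = -0.0224477
z_4 = 1.1419455 − (-0.0224477)·(0.0254561)/(0.1676669) = 1.1453536;  |Δ| = 0.0034081
F(1.1453536) = 0.0004795
z_5 = 1.1453536 − 0.0004795·(0.0034081)/(0.0229272) = 1.1452823;  |Δ| = 0.0000713
|z_5 − z_4| = 0.0000713 < 10^{-3}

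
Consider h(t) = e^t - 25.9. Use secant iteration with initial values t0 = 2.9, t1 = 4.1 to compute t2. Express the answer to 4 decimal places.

h(2.9) = -7.725855, h(4.1) = 34.440288
t2 = 4.100000 − 34.440288·(4.100000 − 2.900000) / (34.440288 − (-7.725855)) = 4.100000 − (41.328345)/(42.166142) = 3.119869

3.1199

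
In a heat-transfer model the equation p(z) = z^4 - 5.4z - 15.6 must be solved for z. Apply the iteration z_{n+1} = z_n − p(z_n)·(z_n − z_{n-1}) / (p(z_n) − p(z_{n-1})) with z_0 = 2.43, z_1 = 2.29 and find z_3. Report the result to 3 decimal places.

2.301

p(2.43) = 6.14584, p(2.29) = -0.46542
z_2 = 2.29000 − (-0.46542)·(2.29000 − 2.43000) / (-0.46542 − 6.14584) = 2.29000 − (0.06516)/(-6.61126) = 2.29986
p(2.29986) = -0.04215
z_3 = 2.29986 − (-0.04215)·(2.29986 − 2.29000) / (-0.04215 − (-0.46542)) = 2.29986 − (-0.00042)/(0.42327) = 2.30084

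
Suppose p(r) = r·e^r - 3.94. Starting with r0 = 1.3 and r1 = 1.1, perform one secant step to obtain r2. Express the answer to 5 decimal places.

p(1.3) = 0.8300857, p(1.1) = -0.6354174
r2 = 1.1000000 − (-0.6354174)·(1.1000000 − 1.3000000) / (-0.6354174 − 0.8300857) = 1.1000000 − (0.1270835)/(-1.4655030) = 1.1867166

1.18672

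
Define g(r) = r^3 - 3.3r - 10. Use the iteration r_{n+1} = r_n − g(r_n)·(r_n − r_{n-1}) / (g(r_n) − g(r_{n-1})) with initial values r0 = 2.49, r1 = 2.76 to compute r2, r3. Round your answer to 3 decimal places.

2.650, 2.657

g(2.49) = -2.77875, g(2.76) = 1.91658
r2 = 2.76000 − 1.91658·(2.76000 − 2.49000) / (1.91658 − (-2.77875)) = 2.76000 − (0.51748)/(4.69533) = 2.64979
g(2.64979) = -0.13912
r3 = 2.64979 − (-0.13912)·(2.64979 − 2.76000) / (-0.13912 − 1.91658) = 2.64979 − (0.01533)/(-2.05570) = 2.65725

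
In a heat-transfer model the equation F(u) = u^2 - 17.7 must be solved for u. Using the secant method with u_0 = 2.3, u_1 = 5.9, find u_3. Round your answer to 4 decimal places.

F(2.3) = -12.410000, F(5.9) = 17.110000
u_2 = 5.900000 − 17.110000·(5.900000 − 2.300000) / (17.110000 − (-12.410000)) = 5.900000 − (61.596000)/(29.520000) = 3.813415
F(3.813415) = -3.157869
u_3 = 3.813415 − (-3.157869)·(3.813415 − 5.900000) / (-3.157869 − 17.110000) = 3.813415 − (6.589163)/(-20.267869) = 4.138519

4.1385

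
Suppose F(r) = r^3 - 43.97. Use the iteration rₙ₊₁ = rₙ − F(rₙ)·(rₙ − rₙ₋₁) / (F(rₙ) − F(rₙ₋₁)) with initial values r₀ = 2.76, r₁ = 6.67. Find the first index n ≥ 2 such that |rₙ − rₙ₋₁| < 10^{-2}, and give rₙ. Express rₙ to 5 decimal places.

F(2.76) = -22.9454240, F(6.67) = 252.7709630
r₂ = 6.6700000 − 252.7709630·(3.9100000)/(275.7163870) = 3.0853945;  |Δ| = 3.5846055
F(3.0853945) = -14.5980946
r₃ = 3.0853945 − (-14.5980946)·(-3.5846055)/(-267.3690576) = 3.2811106;  |Δ| = 0.1957160
F(3.2811106) = -8.6465920
r₄ = 3.2811106 − (-8.6465920)·(0.1957160)/(5.9515025) = 3.5654550;  |Δ| = 0.2843444
F(3.5654550) = 1.3557376
r₅ = 3.5654550 − 1.3557376·(0.2843444)/(10.0023296) = 3.5269143;  |Δ| = 0.0385407
F(3.5269143) = -0.0982725
r₆ = 3.5269143 − (-0.0982725)·(-0.0385407)/(-1.4540101) = 3.5295192;  |Δ| = 0.0026049
|r₆ − r₅| = 0.0026049 < 10^{-2}

n = 6, rₙ = 3.52952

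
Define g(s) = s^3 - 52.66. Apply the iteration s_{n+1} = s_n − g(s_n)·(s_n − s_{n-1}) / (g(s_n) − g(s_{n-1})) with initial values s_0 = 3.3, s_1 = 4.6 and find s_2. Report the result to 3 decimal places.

g(3.3) = -16.72300, g(4.6) = 44.67600
s_2 = 4.60000 − 44.67600·(4.60000 − 3.30000) / (44.67600 − (-16.72300)) = 4.60000 − (58.07880)/(61.39900) = 3.65408

3.654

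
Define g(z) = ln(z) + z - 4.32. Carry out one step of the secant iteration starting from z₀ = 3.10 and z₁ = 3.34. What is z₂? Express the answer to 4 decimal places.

g(3.10) = -0.088598, g(3.34) = 0.225971
z₂ = 3.340000 − 0.225971·(3.340000 − 3.100000) / (0.225971 − (-0.088598)) = 3.340000 − (0.054233)/(0.314569) = 3.167596

3.1676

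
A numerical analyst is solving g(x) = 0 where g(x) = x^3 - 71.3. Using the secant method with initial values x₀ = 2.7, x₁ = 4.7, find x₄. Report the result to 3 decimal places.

g(2.7) = -51.61700, g(4.7) = 32.52300
x₂ = 4.70000 − 32.52300·(4.70000 − 2.70000) / (32.52300 − (-51.61700)) = 4.70000 − (65.04600)/(84.14000) = 3.92693
g(3.92693) = -10.74362
x₃ = 3.92693 − (-10.74362)·(3.92693 − 4.70000) / (-10.74362 − 32.52300) = 3.92693 − (8.30556)/(-43.26662) = 4.11889
g(4.11889) = -1.42180
x₄ = 4.11889 − (-1.42180)·(4.11889 − 3.92693) / (-1.42180 − (-10.74362)) = 4.11889 − (-0.27293)/(9.32182) = 4.14817

4.148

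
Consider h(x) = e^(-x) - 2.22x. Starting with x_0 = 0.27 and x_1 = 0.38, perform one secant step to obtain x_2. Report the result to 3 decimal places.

0.326

h(0.27) = 0.16398, h(0.38) = -0.15974
x_2 = 0.38000 − (-0.15974)·(0.38000 − 0.27000) / (-0.15974 − 0.16398) = 0.38000 − (-0.01757)/(-0.32372) = 0.32572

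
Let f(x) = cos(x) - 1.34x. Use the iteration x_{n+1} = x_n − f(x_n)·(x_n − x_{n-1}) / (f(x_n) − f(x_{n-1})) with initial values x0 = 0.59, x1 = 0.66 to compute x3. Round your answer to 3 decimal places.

f(0.59) = 0.04034, f(0.66) = -0.09441
x2 = 0.66000 − (-0.09441)·(0.66000 − 0.59000) / (-0.09441 − 0.04034) = 0.66000 − (-0.00661)/(-0.13475) = 0.61096
f(0.61096) = 0.00042
x3 = 0.61096 − 0.00042·(0.61096 − 0.66000) / (0.00042 − (-0.09441)) = 0.61096 − (-0.00002)/(0.09483) = 0.61117

0.611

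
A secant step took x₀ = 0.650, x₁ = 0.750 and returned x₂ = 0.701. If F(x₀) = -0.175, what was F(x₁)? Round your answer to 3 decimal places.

0.168

The secant line through (0.650, -0.175) and (0.750, F(x₁)) crosses zero at x₂ = 0.701.
So (0.650, -0.175), (0.750, F(x₁)), (0.701, 0) are collinear:
F(x₁) = -0.175 · (0.750 − 0.701) / (0.650 − 0.701) = -0.175 · (0.04900)/(-0.05100) = 0.16814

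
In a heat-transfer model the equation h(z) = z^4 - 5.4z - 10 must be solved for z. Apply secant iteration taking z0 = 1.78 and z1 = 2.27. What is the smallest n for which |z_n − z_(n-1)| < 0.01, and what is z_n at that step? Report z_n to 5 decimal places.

n = 4, z_n = 2.15713

h(1.78) = -9.5732414, h(2.27) = 4.2943784
z2 = 2.2700000 − 4.2943784·(0.4900000)/(13.8676198) = 2.1182620;  |Δ| = 0.1517380
h(2.1182620) = -1.3051428
z3 = 2.1182620 − (-1.3051428)·(-0.1517380)/(-5.5995212) = 2.1536292;  |Δ| = 0.0353673
h(2.1536292) = -0.1174510
z4 = 2.1536292 − (-0.1174510)·(0.0353673)/(1.1876918) = 2.1571267;  |Δ| = 0.0034975
|z4 − z3| = 0.0034975 < 0.01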